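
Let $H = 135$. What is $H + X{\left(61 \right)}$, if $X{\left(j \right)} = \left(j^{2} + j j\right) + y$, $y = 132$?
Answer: $7709$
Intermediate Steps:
$X{\left(j \right)} = 132 + 2 j^{2}$ ($X{\left(j \right)} = \left(j^{2} + j j\right) + 132 = \left(j^{2} + j^{2}\right) + 132 = 2 j^{2} + 132 = 132 + 2 j^{2}$)
$H + X{\left(61 \right)} = 135 + \left(132 + 2 \cdot 61^{2}\right) = 135 + \left(132 + 2 \cdot 3721\right) = 135 + \left(132 + 7442\right) = 135 + 7574 = 7709$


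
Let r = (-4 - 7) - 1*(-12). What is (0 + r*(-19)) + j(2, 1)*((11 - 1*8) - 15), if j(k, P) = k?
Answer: -43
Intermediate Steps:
r = 1 (r = -11 + 12 = 1)
(0 + r*(-19)) + j(2, 1)*((11 - 1*8) - 15) = (0 + 1*(-19)) + 2*((11 - 1*8) - 15) = (0 - 19) + 2*((11 - 8) - 15) = -19 + 2*(3 - 15) = -19 + 2*(-12) = -19 - 24 = -43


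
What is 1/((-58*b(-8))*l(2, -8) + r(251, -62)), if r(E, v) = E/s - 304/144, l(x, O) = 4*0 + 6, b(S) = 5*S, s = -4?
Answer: 36/498785 ≈ 7.2175e-5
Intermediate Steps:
l(x, O) = 6 (l(x, O) = 0 + 6 = 6)
r(E, v) = -19/9 - E/4 (r(E, v) = E/(-4) - 304/144 = E*(-¼) - 304*1/144 = -E/4 - 19/9 = -19/9 - E/4)
1/((-58*b(-8))*l(2, -8) + r(251, -62)) = 1/(-290*(-8)*6 + (-19/9 - ¼*251)) = 1/(-58*(-40)*6 + (-19/9 - 251/4)) = 1/(2320*6 - 2335/36) = 1/(13920 - 2335/36) = 1/(498785/36) = 36/498785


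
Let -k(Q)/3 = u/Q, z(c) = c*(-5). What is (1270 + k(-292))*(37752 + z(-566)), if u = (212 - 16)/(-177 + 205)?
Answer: 7525140551/146 ≈ 5.1542e+7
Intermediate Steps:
z(c) = -5*c
u = 7 (u = 196/28 = 196*(1/28) = 7)
k(Q) = -21/Q
(1270 + k(-292))*(37752 + z(-566)) = (1270 - 21/(-292))*(37752 - 5*(-566)) = (1270 - 21*(-1/292))*(37752 + 2830) = (1270 + 21/292)*40582 = (370861/292)*40582 = 7525140551/146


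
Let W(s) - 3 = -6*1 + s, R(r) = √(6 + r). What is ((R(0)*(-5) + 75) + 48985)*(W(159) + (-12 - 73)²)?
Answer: 362111860 - 36905*√6 ≈ 3.6202e+8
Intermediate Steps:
W(s) = -3 + s (W(s) = 3 + (-6*1 + s) = 3 + (-6 + s) = -3 + s)
((R(0)*(-5) + 75) + 48985)*(W(159) + (-12 - 73)²) = ((√(6 + 0)*(-5) + 75) + 48985)*((-3 + 159) + (-12 - 73)²) = ((√6*(-5) + 75) + 48985)*(156 + (-85)²) = ((-5*√6 + 75) + 48985)*(156 + 7225) = ((75 - 5*√6) + 48985)*7381 = (49060 - 5*√6)*7381 = 362111860 - 36905*√6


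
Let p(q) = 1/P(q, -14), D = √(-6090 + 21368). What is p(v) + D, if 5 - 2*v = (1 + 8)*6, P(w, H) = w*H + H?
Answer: 1/329 + √15278 ≈ 123.61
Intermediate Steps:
P(w, H) = H + H*w (P(w, H) = H*w + H = H + H*w)
v = -49/2 (v = 5/2 - (1 + 8)*6/2 = 5/2 - 9*6/2 = 5/2 - ½*54 = 5/2 - 27 = -49/2 ≈ -24.500)
D = √15278 ≈ 123.60
p(q) = 1/(-14 - 14*q) (p(q) = 1/(-14*(1 + q)) = 1/(-14 - 14*q))
p(v) + D = 1/(14*(-1 - 1*(-49/2))) + √15278 = 1/(14*(-1 + 49/2)) + √15278 = 1/(14*(47/2)) + √15278 = (1/14)*(2/47) + √15278 = 1/329 + √15278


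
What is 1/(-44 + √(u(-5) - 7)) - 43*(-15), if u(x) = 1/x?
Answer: 1566650/2429 - 3*I*√5/4858 ≈ 644.98 - 0.0013809*I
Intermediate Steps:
1/(-44 + √(u(-5) - 7)) - 43*(-15) = 1/(-44 + √(1/(-5) - 7)) - 43*(-15) = 1/(-44 + √(-⅕ - 7)) + 645 = 1/(-44 + √(-36/5)) + 645 = 1/(-44 + 6*I*√5/5) + 645 = 645 + 1/(-44 + 6*I*√5/5)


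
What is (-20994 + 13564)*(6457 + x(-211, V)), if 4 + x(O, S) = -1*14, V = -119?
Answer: -47841770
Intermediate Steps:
x(O, S) = -18 (x(O, S) = -4 - 1*14 = -4 - 14 = -18)
(-20994 + 13564)*(6457 + x(-211, V)) = (-20994 + 13564)*(6457 - 18) = -7430*6439 = -47841770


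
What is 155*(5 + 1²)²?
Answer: 5580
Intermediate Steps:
155*(5 + 1²)² = 155*(5 + 1)² = 155*6² = 155*36 = 5580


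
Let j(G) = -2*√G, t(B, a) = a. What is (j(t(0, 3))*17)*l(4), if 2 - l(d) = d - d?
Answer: -68*√3 ≈ -117.78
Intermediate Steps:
l(d) = 2 (l(d) = 2 - (d - d) = 2 - 1*0 = 2 + 0 = 2)
(j(t(0, 3))*17)*l(4) = (-2*√3*17)*2 = -34*√3*2 = -68*√3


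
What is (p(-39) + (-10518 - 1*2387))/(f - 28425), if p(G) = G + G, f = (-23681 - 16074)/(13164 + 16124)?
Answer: 380246104/832551155 ≈ 0.45672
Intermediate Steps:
f = -39755/29288 ≈ -1.3574
p(G) = 2*G
(p(-39) + (-10518 - 1*2387))/(f - 28425) = (2*(-39) + (-10518 - 1*2387))/(-39755/29288 - 28425) = (-78 + (-10518 - 2387))/(-832551155/29288) = (-78 - 12905)*(-29288/832551155) = -12983*(-29288/832551155) = 380246104/832551155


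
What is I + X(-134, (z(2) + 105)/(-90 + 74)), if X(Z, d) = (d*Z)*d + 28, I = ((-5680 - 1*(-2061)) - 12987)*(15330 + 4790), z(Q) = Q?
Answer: -42767191659/128 ≈ -3.3412e+8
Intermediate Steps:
I = -334112720 (I = ((-5680 + 2061) - 12987)*20120 = (-3619 - 12987)*20120 = -16606*20120 = -334112720)
X(Z, d) = 28 + Z*d**2 (X(Z, d) = (Z*d)*d + 28 = Z*d**2 + 28 = 28 + Z*d**2)
I + X(-134, (z(2) + 105)/(-90 + 74)) = -334112720 + (28 - 134*(2 + 105)**2/(-90 + 74)**2) = -334112720 + (28 - 134*(107/(-16))**2) = -334112720 + (28 - 134*(107*(-1/16))**2) = -334112720 + (28 - 134*(-107/16)**2) = -334112720 + (28 - 134*11449/256) = -334112720 + (28 - 767083/128) = -334112720 - 763499/128 = -42767191659/128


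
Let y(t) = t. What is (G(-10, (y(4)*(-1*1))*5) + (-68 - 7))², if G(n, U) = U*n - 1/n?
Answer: 1565001/100 ≈ 15650.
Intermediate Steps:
G(n, U) = -1/n + U*n
(G(-10, (y(4)*(-1*1))*5) + (-68 - 7))² = ((-1/(-10) + ((4*(-1*1))*5)*(-10)) + (-68 - 7))² = ((-1*(-⅒) + ((4*(-1))*5)*(-10)) - 75)² = ((⅒ - 4*5*(-10)) - 75)² = ((⅒ - 20*(-10)) - 75)² = ((⅒ + 200) - 75)² = (2001/10 - 75)² = (1251/10)² = 1565001/100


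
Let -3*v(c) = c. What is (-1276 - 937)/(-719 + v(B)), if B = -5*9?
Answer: 2213/704 ≈ 3.1435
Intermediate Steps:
B = -45
v(c) = -c/3
(-1276 - 937)/(-719 + v(B)) = (-1276 - 937)/(-719 - 1/3*(-45)) = -2213/(-719 + 15) = -2213/(-704) = -2213*(-1/704) = 2213/704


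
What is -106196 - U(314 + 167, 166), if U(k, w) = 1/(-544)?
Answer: -57770623/544 ≈ -1.0620e+5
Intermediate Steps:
U(k, w) = -1/544
-106196 - U(314 + 167, 166) = -106196 - 1*(-1/544) = -106196 + 1/544 = -57770623/544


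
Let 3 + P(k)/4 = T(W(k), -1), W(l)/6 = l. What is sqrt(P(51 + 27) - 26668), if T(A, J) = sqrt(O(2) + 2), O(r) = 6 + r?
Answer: 2*sqrt(-6670 + sqrt(10)) ≈ 163.3*I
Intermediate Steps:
W(l) = 6*l
T(A, J) = sqrt(10) (T(A, J) = sqrt((6 + 2) + 2) = sqrt(8 + 2) = sqrt(10))
P(k) = -12 + 4*sqrt(10)
sqrt(P(51 + 27) - 26668) = sqrt((-12 + 4*sqrt(10)) - 26668) = sqrt(-26680 + 4*sqrt(10))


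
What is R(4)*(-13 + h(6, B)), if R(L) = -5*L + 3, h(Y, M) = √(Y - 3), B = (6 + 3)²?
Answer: 221 - 17*√3 ≈ 191.56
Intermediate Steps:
B = 81 (B = 9² = 81)
h(Y, M) = √(-3 + Y)
R(L) = 3 - 5*L
R(4)*(-13 + h(6, B)) = (3 - 5*4)*(-13 + √(-3 + 6)) = (3 - 20)*(-13 + √3) = -17*(-13 + √3) = 221 - 17*√3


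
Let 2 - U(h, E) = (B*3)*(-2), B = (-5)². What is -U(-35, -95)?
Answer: -152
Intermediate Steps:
B = 25
U(h, E) = 152 (U(h, E) = 2 - 25*3*(-2) = 2 - 75*(-2) = 2 - 1*(-150) = 2 + 150 = 152)
-U(-35, -95) = -1*152 = -152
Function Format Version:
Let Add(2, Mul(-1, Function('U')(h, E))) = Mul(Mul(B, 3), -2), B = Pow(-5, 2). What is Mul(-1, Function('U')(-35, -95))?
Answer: -152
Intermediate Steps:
B = 25
Function('U')(h, E) = 152 (Function('U')(h, E) = Add(2, Mul(-1, Mul(Mul(25, 3), -2))) = Add(2, Mul(-1, Mul(75, -2))) = Add(2, Mul(-1, -150)) = Add(2, 150) = 152)
Mul(-1, Function('U')(-35, -95)) = Mul(-1, 152) = -152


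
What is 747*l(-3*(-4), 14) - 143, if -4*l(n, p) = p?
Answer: -5515/2 ≈ -2757.5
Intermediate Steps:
l(n, p) = -p/4
747*l(-3*(-4), 14) - 143 = 747*(-¼*14) - 143 = 747*(-7/2) - 143 = -5229/2 - 143 = -5515/2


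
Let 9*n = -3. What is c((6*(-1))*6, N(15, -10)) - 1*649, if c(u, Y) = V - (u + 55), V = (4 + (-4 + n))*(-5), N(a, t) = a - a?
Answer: -1999/3 ≈ -666.33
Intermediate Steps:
n = -⅓ (n = (⅑)*(-3) = -⅓ ≈ -0.33333)
N(a, t) = 0
V = 5/3 (V = (4 + (-4 - ⅓))*(-5) = (4 - 13/3)*(-5) = -⅓*(-5) = 5/3 ≈ 1.6667)
c(u, Y) = -160/3 - u (c(u, Y) = 5/3 - (u + 55) = 5/3 - (55 + u) = 5/3 + (-55 - u) = -160/3 - u)
c((6*(-1))*6, N(15, -10)) - 1*649 = (-160/3 - 6*(-1)*6) - 1*649 = (-160/3 - (-6)*6) - 649 = (-160/3 - 1*(-36)) - 649 = (-160/3 + 36) - 649 = -52/3 - 649 = -1999/3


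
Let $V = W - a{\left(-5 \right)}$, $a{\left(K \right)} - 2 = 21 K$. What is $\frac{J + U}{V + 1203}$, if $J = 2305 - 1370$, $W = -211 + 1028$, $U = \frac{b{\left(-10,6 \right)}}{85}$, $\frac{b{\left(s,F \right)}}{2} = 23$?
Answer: $\frac{79521}{180455} \approx 0.44067$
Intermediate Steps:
$b{\left(s,F \right)} = 46$ ($b{\left(s,F \right)} = 2 \cdot 23 = 46$)
$U = \frac{46}{85} \approx 0.54118$
$W = 817$
$J = 935$
$a{\left(K \right)} = 2 + 21 K$
$V = 920$ ($V = 817 - \left(2 + 21 \left(-5\right)\right) = 817 - \left(2 - 105\right) = 817 - -103 = 817 + 103 = 920$)
$\frac{J + U}{V + 1203} = \frac{935 + \frac{46}{85}}{920 + 1203} = \frac{79521}{85 \cdot 2123} = \frac{79521}{85} \cdot \frac{1}{2123} = \frac{79521}{180455}$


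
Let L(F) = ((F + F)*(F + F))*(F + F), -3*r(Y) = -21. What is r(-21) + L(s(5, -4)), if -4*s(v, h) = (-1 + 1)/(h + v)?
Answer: 7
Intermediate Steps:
s(v, h) = 0 (s(v, h) = -(-1 + 1)/(4*(h + v)) = -0/(h + v) = -¼*0 = 0)
r(Y) = 7 (r(Y) = -⅓*(-21) = 7)
L(F) = 8*F³ (L(F) = ((2*F)*(2*F))*(2*F) = (4*F²)*(2*F) = 8*F³)
r(-21) + L(s(5, -4)) = 7 + 8*0³ = 7 + 8*0 = 7 + 0 = 7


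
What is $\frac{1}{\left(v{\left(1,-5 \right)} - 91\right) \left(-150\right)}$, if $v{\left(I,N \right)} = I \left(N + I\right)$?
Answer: $\frac{1}{14250} \approx 7.0175 \cdot 10^{-5}$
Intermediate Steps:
$v{\left(I,N \right)} = I \left(I + N\right)$
$\frac{1}{\left(v{\left(1,-5 \right)} - 91\right) \left(-150\right)} = \frac{1}{\left(1 \left(1 - 5\right) - 91\right) \left(-150\right)} = \frac{1}{\left(1 \left(-4\right) - 91\right) \left(-150\right)} = \frac{1}{\left(-4 - 91\right) \left(-150\right)} = \frac{1}{\left(-95\right) \left(-150\right)} = \frac{1}{14250}$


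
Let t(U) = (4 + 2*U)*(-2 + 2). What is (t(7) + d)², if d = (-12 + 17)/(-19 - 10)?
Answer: 25/841 ≈ 0.029727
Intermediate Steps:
t(U) = 0 (t(U) = (4 + 2*U)*0 = 0)
d = -5/29 (d = 5/(-29) = 5*(-1/29) = -5/29 ≈ -0.17241)
(t(7) + d)² = (0 - 5/29)² = (-5/29)² = 25/841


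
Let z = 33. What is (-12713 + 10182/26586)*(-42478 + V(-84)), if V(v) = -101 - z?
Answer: 800105723624/1477 ≈ 5.4171e+8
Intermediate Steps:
V(v) = -134 (V(v) = -101 - 1*33 = -101 - 33 = -134)
(-12713 + 10182/26586)*(-42478 + V(-84)) = (-12713 + 10182/26586)*(-42478 - 134) = (-12713 + 10182*(1/26586))*(-42612) = (-12713 + 1697/4431)*(-42612) = -56329606/4431*(-42612) = 800105723624/1477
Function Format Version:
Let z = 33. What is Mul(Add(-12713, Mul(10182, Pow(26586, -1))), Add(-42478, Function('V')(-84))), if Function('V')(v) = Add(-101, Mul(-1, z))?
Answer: Rational(800105723624, 1477) ≈ 5.4171e+8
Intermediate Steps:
Function('V')(v) = -134 (Function('V')(v) = Add(-101, Mul(-1, 33)) = Add(-101, -33) = -134)
Mul(Add(-12713, Mul(10182, Pow(26586, -1))), Add(-42478, Function('V')(-84))) = Mul(Add(-12713, Mul(10182, Pow(26586, -1))), Add(-42478, -134)) = Mul(Add(-12713, Mul(10182, Rational(1, 26586))), -42612) = Mul(Add(-12713, Rational(1697, 4431)), -42612) = Mul(Rational(-56329606, 4431), -42612) = Rational(800105723624, 1477)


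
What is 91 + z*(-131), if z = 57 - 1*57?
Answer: 91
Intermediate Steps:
z = 0 (z = 57 - 57 = 0)
91 + z*(-131) = 91 + 0*(-131) = 91 + 0 = 91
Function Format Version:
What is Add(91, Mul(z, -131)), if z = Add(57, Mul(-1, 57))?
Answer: 91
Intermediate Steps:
z = 0 (z = Add(57, -57) = 0)
Add(91, Mul(z, -131)) = Add(91, Mul(0, -131)) = Add(91, 0) = 91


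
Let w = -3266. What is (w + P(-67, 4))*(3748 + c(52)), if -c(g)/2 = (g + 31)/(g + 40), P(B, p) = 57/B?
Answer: -37718323675/3082 ≈ -1.2238e+7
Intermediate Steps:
c(g) = -2*(31 + g)/(40 + g) (c(g) = -2*(g + 31)/(g + 40) = -2*(31 + g)/(40 + g))
(w + P(-67, 4))*(3748 + c(52)) = (-3266 + 57/(-67))*(3748 + 2*(-31 - 1*52)/(40 + 52)) = (-3266 + 57*(-1/67))*(3748 + 2*(-31 - 52)/92) = (-3266 - 57/67)*(3748 + 2*(1/92)*(-83)) = -218879*(3748 - 83/46)/67 = -218879/67*172325/46 = -37718323675/3082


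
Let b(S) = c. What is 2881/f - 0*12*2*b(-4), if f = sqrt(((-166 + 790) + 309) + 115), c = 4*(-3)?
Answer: 2881*sqrt(262)/524 ≈ 88.994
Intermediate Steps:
c = -12
b(S) = -12
f = 2*sqrt(262) (f = sqrt((624 + 309) + 115) = sqrt(933 + 115) = sqrt(1048) = 2*sqrt(262) ≈ 32.373)
2881/f - 0*12*2*b(-4) = 2881/((2*sqrt(262))) - 0*12*2*(-12) = 2881*(sqrt(262)/524) - 0*(-24) = 2881*sqrt(262)/524 - 1*0 = 2881*sqrt(262)/524 + 0 = 2881*sqrt(262)/524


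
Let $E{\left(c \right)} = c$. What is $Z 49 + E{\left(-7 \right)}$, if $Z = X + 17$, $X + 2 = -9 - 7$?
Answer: $-56$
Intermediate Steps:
$X = -18$ ($X = -2 - 16 = -18$)
$Z = -1$ ($Z = -18 + 17 = -1$)
$Z 49 + E{\left(-7 \right)} = \left(-1\right) 49 - 7 = -49 - 7 = -56$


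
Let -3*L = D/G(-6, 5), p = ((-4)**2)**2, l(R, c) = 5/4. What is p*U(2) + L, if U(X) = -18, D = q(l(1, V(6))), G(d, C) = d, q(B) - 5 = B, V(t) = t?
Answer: -331751/72 ≈ -4607.7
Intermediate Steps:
l(R, c) = 5/4 (l(R, c) = 5*(1/4) = 5/4)
q(B) = 5 + B
D = 25/4 (D = 5 + 5/4 = 25/4 ≈ 6.2500)
p = 256 (p = 16**2 = 256)
L = 25/72 (L = -25/(12*(-6)) = -25*(-1)/(12*6) = -1/3*(-25/24) = 25/72 ≈ 0.34722)
p*U(2) + L = 256*(-18) + 25/72 = -4608 + 25/72 = -331751/72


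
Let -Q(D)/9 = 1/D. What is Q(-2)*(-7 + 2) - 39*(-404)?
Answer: 31467/2 ≈ 15734.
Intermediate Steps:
Q(D) = -9/D
Q(-2)*(-7 + 2) - 39*(-404) = (-9/(-2))*(-7 + 2) - 39*(-404) = -9*(-1/2)*(-5) + 15756 = (9/2)*(-5) + 15756 = -45/2 + 15756 = 31467/2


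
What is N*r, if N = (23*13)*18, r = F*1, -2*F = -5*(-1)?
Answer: -13455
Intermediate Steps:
F = -5/2 (F = -(-5)*(-1)/2 = -1/2*5 = -5/2 ≈ -2.5000)
r = -5/2 (r = -5/2*1 = -5/2 ≈ -2.5000)
N = 5382 (N = 299*18 = 5382)
N*r = 5382*(-5/2) = -13455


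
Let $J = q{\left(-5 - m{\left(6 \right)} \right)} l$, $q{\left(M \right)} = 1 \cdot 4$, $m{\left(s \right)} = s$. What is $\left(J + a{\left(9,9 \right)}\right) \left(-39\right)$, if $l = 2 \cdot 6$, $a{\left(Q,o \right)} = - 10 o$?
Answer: $1638$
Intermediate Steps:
$q{\left(M \right)} = 4$
$l = 12$
$J = 48$ ($J = 4 \cdot 12 = 48$)
$\left(J + a{\left(9,9 \right)}\right) \left(-39\right) = \left(48 - 90\right) \left(-39\right) = \left(-42\right) \left(-39\right) = 1638$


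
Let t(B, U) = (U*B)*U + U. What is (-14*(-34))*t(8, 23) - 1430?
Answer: 2023950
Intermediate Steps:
t(B, U) = U + B*U**2 (t(B, U) = (B*U)*U + U = B*U**2 + U = U + B*U**2)
(-14*(-34))*t(8, 23) - 1430 = (-14*(-34))*(23*(1 + 8*23)) - 1430 = 476*(23*(1 + 184)) - 1430 = 476*(23*185) - 1430 = 476*4255 - 1430 = 2025380 - 1430 = 2023950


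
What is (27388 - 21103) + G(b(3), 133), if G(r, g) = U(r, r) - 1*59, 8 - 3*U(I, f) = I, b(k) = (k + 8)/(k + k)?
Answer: 112105/18 ≈ 6228.1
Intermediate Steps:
b(k) = (8 + k)/(2*k) (b(k) = (8 + k)/((2*k)) = (8 + k)*(1/(2*k)) = (8 + k)/(2*k))
U(I, f) = 8/3 - I/3
G(r, g) = -169/3 - r/3 (G(r, g) = (8/3 - r/3) - 1*59 = (8/3 - r/3) - 59 = -169/3 - r/3)
(27388 - 21103) + G(b(3), 133) = (27388 - 21103) + (-169/3 - (8 + 3)/(6*3)) = 6285 + (-169/3 - 11/(6*3)) = 6285 + (-169/3 - ⅓*11/6) = 6285 + (-169/3 - 11/18) = 6285 - 1025/18 = 112105/18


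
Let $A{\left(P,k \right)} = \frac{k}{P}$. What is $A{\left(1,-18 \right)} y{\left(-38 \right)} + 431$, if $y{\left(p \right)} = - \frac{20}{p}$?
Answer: $\frac{8009}{19} \approx 421.53$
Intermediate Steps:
$A{\left(1,-18 \right)} y{\left(-38 \right)} + 431 = - \frac{18}{1} \left(- \frac{20}{-38}\right) + 431 = \left(-18\right) 1 \left(\left(-20\right) \left(- \frac{1}{38}\right)\right) + 431 = \left(-18\right) \frac{10}{19} + 431 = - \frac{180}{19} + 431 = \frac{8009}{19}$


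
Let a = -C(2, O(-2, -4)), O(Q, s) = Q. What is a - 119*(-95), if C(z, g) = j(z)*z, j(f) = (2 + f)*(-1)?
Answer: 11313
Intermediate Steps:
j(f) = -2 - f
C(z, g) = z*(-2 - z) (C(z, g) = (-2 - z)*z = z*(-2 - z))
a = 8 (a = -(-1)*2*(2 + 2) = -(-1)*2*4 = -1*(-8) = 8)
a - 119*(-95) = 8 - 119*(-95) = 8 + 11305 = 11313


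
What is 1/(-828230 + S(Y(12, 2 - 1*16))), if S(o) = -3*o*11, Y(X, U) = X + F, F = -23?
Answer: -1/827867 ≈ -1.2079e-6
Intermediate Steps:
Y(X, U) = -23 + X (Y(X, U) = X - 23 = -23 + X)
S(o) = -33*o
1/(-828230 + S(Y(12, 2 - 1*16))) = 1/(-828230 - 33*(-23 + 12)) = 1/(-828230 - 33*(-11)) = 1/(-828230 + 363) = 1/(-827867) = -1/827867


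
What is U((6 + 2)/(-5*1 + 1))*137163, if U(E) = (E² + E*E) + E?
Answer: 822978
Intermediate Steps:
U(E) = E + 2*E² (U(E) = (E² + E²) + E = 2*E² + E = E + 2*E²)
U((6 + 2)/(-5*1 + 1))*137163 = (((6 + 2)/(-5*1 + 1))*(1 + 2*((6 + 2)/(-5*1 + 1))))*137163 = ((8/(-5 + 1))*(1 + 2*(8/(-5 + 1))))*137163 = ((8/(-4))*(1 + 2*(8/(-4))))*137163 = ((8*(-¼))*(1 + 2*(8*(-¼))))*137163 = -2*(1 + 2*(-2))*137163 = -2*(1 - 4)*137163 = -2*(-3)*137163 = 6*137163 = 822978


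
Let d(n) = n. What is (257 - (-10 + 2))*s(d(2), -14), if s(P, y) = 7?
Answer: 1855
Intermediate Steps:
(257 - (-10 + 2))*s(d(2), -14) = (257 - (-10 + 2))*7 = (257 - 1*(-8))*7 = (257 + 8)*7 = 265*7 = 1855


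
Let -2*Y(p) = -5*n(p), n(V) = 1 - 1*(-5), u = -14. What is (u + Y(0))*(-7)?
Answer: -7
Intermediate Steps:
n(V) = 6 (n(V) = 1 + 5 = 6)
Y(p) = 15 (Y(p) = -(-5)*6/2 = -½*(-30) = 15)
(u + Y(0))*(-7) = (-14 + 15)*(-7) = 1*(-7) = -7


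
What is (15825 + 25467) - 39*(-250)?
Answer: 51042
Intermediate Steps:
(15825 + 25467) - 39*(-250) = 41292 + 9750 = 51042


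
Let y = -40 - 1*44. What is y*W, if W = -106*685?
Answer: 6099240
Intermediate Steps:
y = -84 (y = -40 - 44 = -84)
W = -72610
y*W = -84*(-72610) = 6099240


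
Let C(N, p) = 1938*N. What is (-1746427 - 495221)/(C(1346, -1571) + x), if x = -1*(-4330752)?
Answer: -186804/578275 ≈ -0.32304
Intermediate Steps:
x = 4330752
(-1746427 - 495221)/(C(1346, -1571) + x) = (-1746427 - 495221)/(1938*1346 + 4330752) = -2241648/(2608548 + 4330752) = -2241648/6939300 = -2241648*1/6939300 = -186804/578275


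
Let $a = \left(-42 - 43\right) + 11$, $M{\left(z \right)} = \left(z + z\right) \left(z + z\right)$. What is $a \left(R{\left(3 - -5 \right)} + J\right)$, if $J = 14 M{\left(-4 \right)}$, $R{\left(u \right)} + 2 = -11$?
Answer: $-65342$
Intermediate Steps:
$R{\left(u \right)} = -13$ ($R{\left(u \right)} = -2 - 11 = -13$)
$M{\left(z \right)} = 4 z^{2}$ ($M{\left(z \right)} = 2 z 2 z = 4 z^{2}$)
$a = -74$ ($a = -85 + 11 = -74$)
$J = 896$ ($J = 14 \cdot 4 \left(-4\right)^{2} = 14 \cdot 4 \cdot 16 = 14 \cdot 64 = 896$)
$a \left(R{\left(3 - -5 \right)} + J\right) = - 74 \left(-13 + 896\right) = \left(-74\right) 883 = -65342$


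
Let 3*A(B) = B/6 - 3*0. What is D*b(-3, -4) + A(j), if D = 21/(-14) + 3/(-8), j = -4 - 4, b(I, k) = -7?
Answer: 913/72 ≈ 12.681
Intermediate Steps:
j = -8
D = -15/8 (D = 21*(-1/14) + 3*(-⅛) = -3/2 - 3/8 = -15/8 ≈ -1.8750)
A(B) = B/18 (A(B) = (B/6 - 3*0)/3 = (B*(⅙) + 0)/3 = (B/6 + 0)/3 = (B/6)/3 = B/18)
D*b(-3, -4) + A(j) = -15/8*(-7) + (1/18)*(-8) = 105/8 - 4/9 = 913/72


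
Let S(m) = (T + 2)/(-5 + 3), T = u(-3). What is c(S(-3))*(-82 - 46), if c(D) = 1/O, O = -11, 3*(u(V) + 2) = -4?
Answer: 128/11 ≈ 11.636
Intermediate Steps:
u(V) = -10/3 (u(V) = -2 + (⅓)*(-4) = -2 - 4/3 = -10/3)
T = -10/3 ≈ -3.3333
S(m) = ⅔ (S(m) = (-10/3 + 2)/(-5 + 3) = -4/3/(-2) = -4/3*(-½) = ⅔)
c(D) = -1/11 (c(D) = 1/(-11) = -1/11)
c(S(-3))*(-82 - 46) = -(-82 - 46)/11 = -1/11*(-128) = 128/11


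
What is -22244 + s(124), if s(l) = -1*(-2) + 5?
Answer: -22237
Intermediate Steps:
s(l) = 7 (s(l) = 2 + 5 = 7)
-22244 + s(124) = -22244 + 7 = -22237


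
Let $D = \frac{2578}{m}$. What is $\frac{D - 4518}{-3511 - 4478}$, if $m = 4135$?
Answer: $\frac{18679352}{33034515} \approx 0.56545$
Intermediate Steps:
$D = \frac{2578}{4135} \approx 0.62346$
$\frac{D - 4518}{-3511 - 4478} = \frac{\frac{2578}{4135} - 4518}{-3511 - 4478} = - \frac{18679352}{4135 \left(-7989\right)} = \left(- \frac{18679352}{4135}\right) \left(- \frac{1}{7989}\right) = \frac{18679352}{33034515}$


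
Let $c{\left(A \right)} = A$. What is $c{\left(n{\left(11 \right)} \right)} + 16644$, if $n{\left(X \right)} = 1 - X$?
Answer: $16634$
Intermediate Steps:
$c{\left(n{\left(11 \right)} \right)} + 16644 = \left(1 - 11\right) + 16644 = -10 + 16644 = 16634$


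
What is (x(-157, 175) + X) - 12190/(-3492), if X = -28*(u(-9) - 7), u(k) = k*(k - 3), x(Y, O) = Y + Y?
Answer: -5479837/1746 ≈ -3138.5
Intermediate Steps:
x(Y, O) = 2*Y
u(k) = k*(-3 + k)
X = -2828 (X = -28*(-9*(-3 - 9) - 7) = -28*(-9*(-12) - 7) = -28*(108 - 7) = -28*101 = -2828)
(x(-157, 175) + X) - 12190/(-3492) = (2*(-157) - 2828) - 12190/(-3492) = (-314 - 2828) - 12190*(-1/3492) = -3142 + 6095/1746 = -5479837/1746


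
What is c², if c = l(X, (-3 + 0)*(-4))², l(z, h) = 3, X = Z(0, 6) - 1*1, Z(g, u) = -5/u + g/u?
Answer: 81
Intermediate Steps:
X = -11/6 (X = (-5 + 0)/6 - 1*1 = (⅙)*(-5) - 1 = -⅚ - 1 = -11/6 ≈ -1.8333)
c = 9 (c = 3² = 9)
c² = 9² = 81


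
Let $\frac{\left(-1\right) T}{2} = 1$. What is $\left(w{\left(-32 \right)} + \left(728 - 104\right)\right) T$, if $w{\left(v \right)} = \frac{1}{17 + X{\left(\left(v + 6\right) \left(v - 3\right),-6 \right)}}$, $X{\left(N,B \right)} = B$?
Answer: $- \frac{13730}{11} \approx -1248.2$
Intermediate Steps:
$T = -2$ ($T = \left(-2\right) 1 = -2$)
$w{\left(v \right)} = \frac{1}{11}$ ($w{\left(v \right)} = \frac{1}{17 - 6} = \frac{1}{11}$)
$\left(w{\left(-32 \right)} + \left(728 - 104\right)\right) T = \left(\frac{1}{11} + \left(728 - 104\right)\right) \left(-2\right) = \left(\frac{1}{11} + 624\right) \left(-2\right) = \frac{6865}{11} \left(-2\right) = - \frac{13730}{11}$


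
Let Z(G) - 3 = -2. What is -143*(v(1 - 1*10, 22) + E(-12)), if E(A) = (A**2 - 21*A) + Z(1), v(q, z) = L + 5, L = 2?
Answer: -57772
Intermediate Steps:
Z(G) = 1 (Z(G) = 3 - 2 = 1)
v(q, z) = 7 (v(q, z) = 2 + 5 = 7)
E(A) = 1 + A**2 - 21*A (E(A) = (A**2 - 21*A) + 1 = 1 + A**2 - 21*A)
-143*(v(1 - 1*10, 22) + E(-12)) = -143*(7 + (1 + (-12)**2 - 21*(-12))) = -143*(7 + (1 + 144 + 252)) = -143*(7 + 397) = -143*404 = -57772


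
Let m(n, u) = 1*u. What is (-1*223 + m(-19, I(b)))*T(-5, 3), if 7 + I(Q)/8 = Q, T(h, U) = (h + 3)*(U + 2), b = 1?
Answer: 2710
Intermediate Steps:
T(h, U) = (2 + U)*(3 + h) (T(h, U) = (3 + h)*(2 + U) = (2 + U)*(3 + h))
I(Q) = -56 + 8*Q
m(n, u) = u
(-1*223 + m(-19, I(b)))*T(-5, 3) = (-1*223 + (-56 + 8*1))*(6 + 2*(-5) + 3*3 + 3*(-5)) = (-223 + (-56 + 8))*(6 - 10 + 9 - 15) = (-223 - 48)*(-10) = -271*(-10) = 2710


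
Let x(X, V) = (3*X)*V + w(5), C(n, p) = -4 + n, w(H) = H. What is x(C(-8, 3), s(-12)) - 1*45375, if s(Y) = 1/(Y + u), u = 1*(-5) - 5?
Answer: -499052/11 ≈ -45368.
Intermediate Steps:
u = -10 (u = -5 - 5 = -10)
s(Y) = 1/(-10 + Y) (s(Y) = 1/(Y - 10) = 1/(-10 + Y))
x(X, V) = 5 + 3*V*X (x(X, V) = (3*X)*V + 5 = 3*V*X + 5 = 5 + 3*V*X)
x(C(-8, 3), s(-12)) - 1*45375 = (5 + 3*(-4 - 8)/(-10 - 12)) - 1*45375 = (5 + 3*(-12)/(-22)) - 45375 = (5 + 3*(-1/22)*(-12)) - 45375 = (5 + 18/11) - 45375 = 73/11 - 45375 = -499052/11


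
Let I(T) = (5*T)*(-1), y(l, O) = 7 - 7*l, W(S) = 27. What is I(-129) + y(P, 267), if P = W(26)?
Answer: 463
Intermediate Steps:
P = 27
I(T) = -5*T
I(-129) + y(P, 267) = -5*(-129) + (7 - 7*27) = 645 + (7 - 189) = 645 - 182 = 463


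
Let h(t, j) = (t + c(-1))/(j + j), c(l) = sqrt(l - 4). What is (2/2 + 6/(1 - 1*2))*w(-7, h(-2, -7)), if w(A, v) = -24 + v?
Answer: 835/7 + 5*I*sqrt(5)/14 ≈ 119.29 + 0.7986*I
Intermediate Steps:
c(l) = sqrt(-4 + l)
h(t, j) = (t + I*sqrt(5))/(2*j) (h(t, j) = (t + sqrt(-4 - 1))/(j + j) = (t + sqrt(-5))/((2*j)) = (t + I*sqrt(5))*(1/(2*j)) = (t + I*sqrt(5))/(2*j))
(2/2 + 6/(1 - 1*2))*w(-7, h(-2, -7)) = (2/2 + 6/(1 - 1*2))*(-24 + (1/2)*(-2 + I*sqrt(5))/(-7)) = (2*(1/2) + 6/(1 - 2))*(-24 + (1/2)*(-1/7)*(-2 + I*sqrt(5))) = (1 + 6/(-1))*(-24 + (1/7 - I*sqrt(5)/14)) = (1 + 6*(-1))*(-167/7 - I*sqrt(5)/14) = (1 - 6)*(-167/7 - I*sqrt(5)/14) = -5*(-167/7 - I*sqrt(5)/14) = 835/7 + 5*I*sqrt(5)/14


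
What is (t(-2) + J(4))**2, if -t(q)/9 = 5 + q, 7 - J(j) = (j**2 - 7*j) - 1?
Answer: 49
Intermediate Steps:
J(j) = 8 - j**2 + 7*j (J(j) = 7 - ((j**2 - 7*j) - 1) = 7 - (-1 + j**2 - 7*j) = 7 + (1 - j**2 + 7*j) = 8 - j**2 + 7*j)
t(q) = -45 - 9*q (t(q) = -9*(5 + q) = -45 - 9*q)
(t(-2) + J(4))**2 = ((-45 - 9*(-2)) + (8 - 1*4**2 + 7*4))**2 = ((-45 + 18) + (8 - 1*16 + 28))**2 = (-27 + (8 - 16 + 28))**2 = (-27 + 20)**2 = (-7)**2 = 49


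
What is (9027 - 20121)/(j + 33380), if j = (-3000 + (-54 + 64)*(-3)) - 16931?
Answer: -3698/4473 ≈ -0.82674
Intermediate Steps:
j = -19961 (j = (-3000 + 10*(-3)) - 16931 = (-3000 - 30) - 16931 = -3030 - 16931 = -19961)
(9027 - 20121)/(j + 33380) = (9027 - 20121)/(-19961 + 33380) = -11094/13419 = -11094*1/13419 = -3698/4473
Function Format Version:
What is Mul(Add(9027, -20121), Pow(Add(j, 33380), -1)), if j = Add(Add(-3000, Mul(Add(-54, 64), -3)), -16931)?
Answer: Rational(-3698, 4473) ≈ -0.82674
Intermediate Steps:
j = -19961 (j = Add(Add(-3000, Mul(10, -3)), -16931) = Add(Add(-3000, -30), -16931) = Add(-3030, -16931) = -19961)
Mul(Add(9027, -20121), Pow(Add(j, 33380), -1)) = Mul(Add(9027, -20121), Pow(Add(-19961, 33380), -1)) = Mul(-11094, Pow(13419, -1)) = Mul(-11094, Rational(1, 13419)) = Rational(-3698, 4473)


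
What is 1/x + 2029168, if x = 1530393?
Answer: 3105424503025/1530393 ≈ 2.0292e+6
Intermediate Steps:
1/x + 2029168 = 1/1530393 + 2029168 = 3105424503025/1530393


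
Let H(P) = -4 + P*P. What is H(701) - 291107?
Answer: 200290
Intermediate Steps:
H(P) = -4 + P**2
H(701) - 291107 = (-4 + 701**2) - 291107 = (-4 + 491401) - 291107 = 491397 - 291107 = 200290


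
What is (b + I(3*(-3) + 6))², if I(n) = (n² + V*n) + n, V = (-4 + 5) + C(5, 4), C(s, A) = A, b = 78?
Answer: 4761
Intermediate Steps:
V = 5 (V = (-4 + 5) + 4 = 1 + 4 = 5)
I(n) = n² + 6*n (I(n) = (n² + 5*n) + n = n² + 6*n)
(b + I(3*(-3) + 6))² = (78 + (3*(-3) + 6)*(6 + (3*(-3) + 6)))² = (78 + (-9 + 6)*(6 + (-9 + 6)))² = (78 - 3*(6 - 3))² = (78 - 3*3)² = (78 - 9)² = 69² = 4761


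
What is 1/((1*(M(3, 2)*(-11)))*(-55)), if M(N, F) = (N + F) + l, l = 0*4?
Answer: 1/3025 ≈ 0.00033058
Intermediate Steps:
l = 0
M(N, F) = F + N (M(N, F) = (N + F) + 0 = (F + N) + 0 = F + N)
1/((1*(M(3, 2)*(-11)))*(-55)) = 1/((1*((2 + 3)*(-11)))*(-55)) = 1/((1*(5*(-11)))*(-55)) = 1/((1*(-55))*(-55)) = 1/(-55*(-55)) = 1/3025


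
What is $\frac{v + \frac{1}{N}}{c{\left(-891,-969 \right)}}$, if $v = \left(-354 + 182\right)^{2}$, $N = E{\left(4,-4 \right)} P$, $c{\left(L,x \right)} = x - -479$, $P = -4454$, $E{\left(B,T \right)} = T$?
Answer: $- \frac{105413709}{1745968} \approx -60.375$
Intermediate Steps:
$c{\left(L,x \right)} = 479 + x$ ($c{\left(L,x \right)} = x + 479 = 479 + x$)
$N = 17816$ ($N = \left(-4\right) \left(-4454\right) = 17816$)
$v = 29584$ ($v = \left(-172\right)^{2} = 29584$)
$\frac{v + \frac{1}{N}}{c{\left(-891,-969 \right)}} = \frac{29584 + \frac{1}{17816}}{479 - 969} = \frac{29584 + \frac{1}{17816}}{-490} = \frac{527068545}{17816} \left(- \frac{1}{490}\right) = - \frac{105413709}{1745968}$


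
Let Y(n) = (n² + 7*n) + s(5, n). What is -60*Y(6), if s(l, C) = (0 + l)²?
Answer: -6180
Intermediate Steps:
s(l, C) = l²
Y(n) = 25 + n² + 7*n (Y(n) = (n² + 7*n) + 5² = (n² + 7*n) + 25 = 25 + n² + 7*n)
-60*Y(6) = -60*(25 + 6² + 7*6) = -60*(25 + 36 + 42) = -60*103 = -6180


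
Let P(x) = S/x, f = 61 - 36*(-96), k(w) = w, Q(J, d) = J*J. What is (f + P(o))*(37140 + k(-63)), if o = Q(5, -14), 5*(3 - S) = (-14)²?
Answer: 16293265188/125 ≈ 1.3035e+8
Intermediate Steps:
S = -181/5 (S = 3 - ⅕*(-14)² = 3 - ⅕*196 = 3 - 196/5 = -181/5 ≈ -36.200)
Q(J, d) = J²
f = 3517 (f = 61 + 3456 = 3517)
o = 25 (o = 5² = 25)
P(x) = -181/(5*x)
(f + P(o))*(37140 + k(-63)) = (3517 - 181/5/25)*(37140 - 63) = (3517 - 181/5*1/25)*37077 = (3517 - 181/125)*37077 = (439444/125)*37077 = 16293265188/125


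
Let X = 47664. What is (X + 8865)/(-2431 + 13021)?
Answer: 18843/3530 ≈ 5.3380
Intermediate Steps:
(X + 8865)/(-2431 + 13021) = (47664 + 8865)/(-2431 + 13021) = 56529/10590 = 56529*(1/10590) = 18843/3530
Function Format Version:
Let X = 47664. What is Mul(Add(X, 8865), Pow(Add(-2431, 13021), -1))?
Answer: Rational(18843, 3530) ≈ 5.3380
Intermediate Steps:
Mul(Add(X, 8865), Pow(Add(-2431, 13021), -1)) = Mul(Add(47664, 8865), Pow(Add(-2431, 13021), -1)) = Mul(56529, Pow(10590, -1)) = Mul(56529, Rational(1, 10590)) = Rational(18843, 3530)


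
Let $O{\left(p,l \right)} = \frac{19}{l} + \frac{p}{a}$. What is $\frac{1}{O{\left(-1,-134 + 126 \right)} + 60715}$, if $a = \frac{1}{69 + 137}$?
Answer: $\frac{8}{484053} \approx 1.6527 \cdot 10^{-5}$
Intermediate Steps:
$a = \frac{1}{206} \approx 0.0048544$
$O{\left(p,l \right)} = \frac{19}{l} + 206 p$ ($O{\left(p,l \right)} = \frac{19}{l} + p \frac{1}{\frac{1}{206}} = \frac{19}{l} + p 206 = \frac{19}{l} + 206 p$)
$\frac{1}{O{\left(-1,-134 + 126 \right)} + 60715} = \frac{1}{\left(\frac{19}{-134 + 126} + 206 \left(-1\right)\right) + 60715} = \frac{1}{\left(\frac{19}{-8} - 206\right) + 60715} = \frac{1}{\left(19 \left(- \frac{1}{8}\right) - 206\right) + 60715} = \frac{1}{\left(- \frac{19}{8} - 206\right) + 60715} = \frac{1}{- \frac{1667}{8} + 60715} = \frac{1}{\frac{484053}{8}} = \frac{8}{484053}$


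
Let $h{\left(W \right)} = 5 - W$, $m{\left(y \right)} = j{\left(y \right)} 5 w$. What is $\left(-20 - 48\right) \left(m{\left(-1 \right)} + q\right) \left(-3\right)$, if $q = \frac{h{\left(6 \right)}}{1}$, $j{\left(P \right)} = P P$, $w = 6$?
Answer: $5916$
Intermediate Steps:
$j{\left(P \right)} = P^{2}$
$m{\left(y \right)} = 30 y^{2}$ ($m{\left(y \right)} = y^{2} \cdot 5 \cdot 6 = 5 y^{2} \cdot 6 = 30 y^{2}$)
$q = -1$ ($q = \frac{5 - 6}{1} = \left(5 - 6\right) 1 = \left(-1\right) 1 = -1$)
$\left(-20 - 48\right) \left(m{\left(-1 \right)} + q\right) \left(-3\right) = \left(-20 - 48\right) \left(30 \left(-1\right)^{2} - 1\right) \left(-3\right) = - 68 \left(30 \cdot 1 - 1\right) \left(-3\right) = - 68 \left(30 - 1\right) \left(-3\right) = - 68 \cdot 29 \left(-3\right) = \left(-68\right) \left(-87\right) = 5916$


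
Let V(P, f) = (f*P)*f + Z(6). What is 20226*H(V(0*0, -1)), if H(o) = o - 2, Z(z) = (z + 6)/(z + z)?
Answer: -20226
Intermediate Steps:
Z(z) = (6 + z)/(2*z) (Z(z) = (6 + z)/((2*z)) = (6 + z)*(1/(2*z)) = (6 + z)/(2*z))
V(P, f) = 1 + P*f² (V(P, f) = (f*P)*f + (½)*(6 + 6)/6 = (P*f)*f + (½)*(⅙)*12 = P*f² + 1 = 1 + P*f²)
H(o) = -2 + o
20226*H(V(0*0, -1)) = 20226*(-2 + (1 + (0*0)*(-1)²)) = 20226*(-2 + (1 + 0*1)) = 20226*(-2 + (1 + 0)) = 20226*(-2 + 1) = 20226*(-1) = -20226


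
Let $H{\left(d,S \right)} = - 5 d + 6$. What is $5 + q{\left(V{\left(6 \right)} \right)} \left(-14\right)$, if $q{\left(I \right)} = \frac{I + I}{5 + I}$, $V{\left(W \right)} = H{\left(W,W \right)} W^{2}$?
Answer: $- \frac{19897}{859} \approx -23.163$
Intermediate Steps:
$H{\left(d,S \right)} = 6 - 5 d$
$V{\left(W \right)} = W^{2} \left(6 - 5 W\right)$ ($V{\left(W \right)} = \left(6 - 5 W\right) W^{2} = W^{2} \left(6 - 5 W\right)$)
$q{\left(I \right)} = \frac{2 I}{5 + I}$
$5 + q{\left(V{\left(6 \right)} \right)} \left(-14\right) = 5 + \frac{2 \cdot 6^{2} \left(6 - 30\right)}{5 + 6^{2} \left(6 - 30\right)} \left(-14\right) = 5 + \frac{2 \cdot 36 \left(6 - 30\right)}{5 + 36 \left(6 - 30\right)} \left(-14\right) = 5 + \frac{2 \cdot 36 \left(-24\right)}{5 + 36 \left(-24\right)} \left(-14\right) = 5 + 2 \left(-864\right) \frac{1}{5 - 864} \left(-14\right) = 5 + 2 \left(-864\right) \frac{1}{-859} \left(-14\right) = 5 + 2 \left(-864\right) \left(- \frac{1}{859}\right) \left(-14\right) = 5 + \frac{1728}{859} \left(-14\right) = 5 - \frac{24192}{859} = - \frac{19897}{859}$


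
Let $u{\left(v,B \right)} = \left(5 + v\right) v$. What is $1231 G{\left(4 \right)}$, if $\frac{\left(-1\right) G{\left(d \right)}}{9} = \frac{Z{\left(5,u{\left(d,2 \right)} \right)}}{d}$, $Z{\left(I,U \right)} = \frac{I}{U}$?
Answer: $- \frac{6155}{16} \approx -384.69$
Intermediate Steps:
$u{\left(v,B \right)} = v \left(5 + v\right)$
$G{\left(d \right)} = - \frac{45}{d^{2} \left(5 + d\right)}$ ($G{\left(d \right)} = - 9 \frac{5 \frac{1}{d \left(5 + d\right)}}{d} = - 9 \frac{5 \frac{1}{d} \frac{1}{5 + d}}{d} = - 9 \frac{5}{d^{2} \left(5 + d\right)} = - \frac{45}{d^{2} \left(5 + d\right)}$)
$1231 G{\left(4 \right)} = 1231 \left(- \frac{45}{16 \left(5 + 4\right)}\right) = 1231 \left(\left(-45\right) \frac{1}{16} \cdot \frac{1}{9}\right) = 1231 \left(- \frac{5}{16}\right) = - \frac{6155}{16}$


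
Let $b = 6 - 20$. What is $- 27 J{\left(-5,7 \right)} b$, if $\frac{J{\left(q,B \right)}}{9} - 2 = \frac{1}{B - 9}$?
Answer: $5103$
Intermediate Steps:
$J{\left(q,B \right)} = 18 + \frac{9}{-9 + B}$ ($J{\left(q,B \right)} = 18 + \frac{9}{B - 9} = 18 + \frac{9}{-9 + B}$)
$b = -14$ ($b = 6 - 20 = -14$)
$- 27 J{\left(-5,7 \right)} b = - 27 \frac{9 \left(-17 + 2 \cdot 7\right)}{-9 + 7} \left(-14\right) = - 27 \frac{9 \left(-17 + 14\right)}{-2} \left(-14\right) = - 27 \cdot 9 \left(- \frac{1}{2}\right) \left(-3\right) \left(-14\right) = \left(-27\right) \frac{27}{2} \left(-14\right) = \left(- \frac{729}{2}\right) \left(-14\right) = 5103$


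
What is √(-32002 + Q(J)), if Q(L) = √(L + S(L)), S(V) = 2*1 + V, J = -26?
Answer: √(-32002 + 5*I*√2) ≈ 0.02 + 178.89*I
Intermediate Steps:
S(V) = 2 + V
Q(L) = √(2 + 2*L) (Q(L) = √(L + (2 + L)) = √(2 + 2*L))
√(-32002 + Q(J)) = √(-32002 + √(2 + 2*(-26))) = √(-32002 + √(2 - 52)) = √(-32002 + √(-50)) = √(-32002 + 5*I*√2)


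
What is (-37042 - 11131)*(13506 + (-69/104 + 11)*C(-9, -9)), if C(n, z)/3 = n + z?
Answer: -32434254651/52 ≈ -6.2374e+8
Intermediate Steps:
C(n, z) = 3*n + 3*z (C(n, z) = 3*(n + z) = 3*n + 3*z)
(-37042 - 11131)*(13506 + (-69/104 + 11)*C(-9, -9)) = (-37042 - 11131)*(13506 + (-69/104 + 11)*(3*(-9) + 3*(-9))) = -48173*(13506 + (-69*1/104 + 11)*(-27 - 27)) = -48173*(13506 + (-69/104 + 11)*(-54)) = -48173*(13506 + (1075/104)*(-54)) = -48173*(13506 - 29025/52) = -48173*673287/52 = -32434254651/52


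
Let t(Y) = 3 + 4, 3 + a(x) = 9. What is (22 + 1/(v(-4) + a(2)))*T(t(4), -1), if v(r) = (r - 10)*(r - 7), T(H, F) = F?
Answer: -3521/160 ≈ -22.006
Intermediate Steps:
a(x) = 6 (a(x) = -3 + 9 = 6)
t(Y) = 7
v(r) = (-10 + r)*(-7 + r)
(22 + 1/(v(-4) + a(2)))*T(t(4), -1) = (22 + 1/((70 + (-4)² - 17*(-4)) + 6))*(-1) = (22 + 1/((70 + 16 + 68) + 6))*(-1) = (22 + 1/(154 + 6))*(-1) = (22 + 1/160)*(-1) = (3521/160)*(-1) = -3521/160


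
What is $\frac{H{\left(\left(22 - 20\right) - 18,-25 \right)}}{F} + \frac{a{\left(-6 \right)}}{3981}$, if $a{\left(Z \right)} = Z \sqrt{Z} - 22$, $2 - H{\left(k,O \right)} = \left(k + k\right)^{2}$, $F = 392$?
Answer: $- \frac{291229}{111468} - \frac{2 i \sqrt{6}}{1327} \approx -2.6127 - 0.0036918 i$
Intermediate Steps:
$H{\left(k,O \right)} = 2 - 4 k^{2}$ ($H{\left(k,O \right)} = 2 - \left(k + k\right)^{2} = 2 - \left(2 k\right)^{2} = 2 - 4 k^{2}$)
$a{\left(Z \right)} = -22 + Z^{\frac{3}{2}}$ ($a{\left(Z \right)} = Z^{\frac{3}{2}} - 22 = -22 + Z^{\frac{3}{2}}$)
$\frac{H{\left(\left(22 - 20\right) - 18,-25 \right)}}{F} + \frac{a{\left(-6 \right)}}{3981} = \frac{2 - 4 \left(\left(22 - 20\right) - 18\right)^{2}}{392} + \frac{-22 + \left(-6\right)^{\frac{3}{2}}}{3981} = \left(2 - 4 \left(2 - 18\right)^{2}\right) \frac{1}{392} + \left(-22 - 6 i \sqrt{6}\right) \frac{1}{3981} = \left(2 - 4 \left(-16\right)^{2}\right) \frac{1}{392} - \left(\frac{22}{3981} + \frac{2 i \sqrt{6}}{1327}\right) = \left(2 - 1024\right) \frac{1}{392} - \left(\frac{22}{3981} + \frac{2 i \sqrt{6}}{1327}\right) = \left(-1022\right) \frac{1}{392} - \left(\frac{22}{3981} + \frac{2 i \sqrt{6}}{1327}\right) = - \frac{73}{28} - \left(\frac{22}{3981} + \frac{2 i \sqrt{6}}{1327}\right) = - \frac{291229}{111468} - \frac{2 i \sqrt{6}}{1327}$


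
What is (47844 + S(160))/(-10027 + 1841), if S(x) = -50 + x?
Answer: -23977/4093 ≈ -5.8580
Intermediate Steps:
(47844 + S(160))/(-10027 + 1841) = (47844 + (-50 + 160))/(-10027 + 1841) = (47844 + 110)/(-8186) = 47954*(-1/8186) = -23977/4093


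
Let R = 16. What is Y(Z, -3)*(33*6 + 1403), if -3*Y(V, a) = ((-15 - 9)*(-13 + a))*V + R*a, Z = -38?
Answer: 7812880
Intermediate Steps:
Y(V, a) = -16*a/3 - V*(312 - 24*a)/3 (Y(V, a) = -(((-15 - 9)*(-13 + a))*V + 16*a)/3 = -((-24*(-13 + a))*V + 16*a)/3 = -((312 - 24*a)*V + 16*a)/3 = -(V*(312 - 24*a) + 16*a)/3 = -(16*a + V*(312 - 24*a))/3 = -16*a/3 - V*(312 - 24*a)/3)
Y(Z, -3)*(33*6 + 1403) = (-104*(-38) - 16/3*(-3) + 8*(-38)*(-3))*(33*6 + 1403) = (3952 + 16 + 912)*(198 + 1403) = 4880*1601 = 7812880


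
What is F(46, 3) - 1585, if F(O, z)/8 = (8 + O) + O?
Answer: -785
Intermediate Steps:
F(O, z) = 64 + 16*O (F(O, z) = 8*((8 + O) + O) = 8*(8 + 2*O) = 64 + 16*O)
F(46, 3) - 1585 = (64 + 16*46) - 1585 = (64 + 736) - 1585 = 800 - 1585 = -785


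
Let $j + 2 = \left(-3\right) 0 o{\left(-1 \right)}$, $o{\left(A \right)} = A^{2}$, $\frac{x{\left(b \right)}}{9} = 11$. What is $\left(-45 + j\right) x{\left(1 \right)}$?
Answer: $-4653$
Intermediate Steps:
$x{\left(b \right)} = 99$ ($x{\left(b \right)} = 9 \cdot 11 = 99$)
$j = -2$ ($j = -2 + \left(-3\right) 0 \left(-1\right)^{2} = -2 + 0 \cdot 1 = -2 + 0 = -2$)
$\left(-45 + j\right) x{\left(1 \right)} = \left(-45 - 2\right) 99 = \left(-47\right) 99 = -4653$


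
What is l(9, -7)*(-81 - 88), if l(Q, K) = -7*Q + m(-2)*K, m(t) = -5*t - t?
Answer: 24843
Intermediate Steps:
m(t) = -6*t
l(Q, K) = -7*Q + 12*K (l(Q, K) = -7*Q + (-6*(-2))*K = -7*Q + 12*K)
l(9, -7)*(-81 - 88) = (-7*9 + 12*(-7))*(-81 - 88) = (-63 - 84)*(-169) = -147*(-169) = 24843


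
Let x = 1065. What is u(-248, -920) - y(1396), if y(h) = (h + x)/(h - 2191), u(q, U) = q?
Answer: -194699/795 ≈ -244.90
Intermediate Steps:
y(h) = (1065 + h)/(-2191 + h) (y(h) = (h + 1065)/(h - 2191) = (1065 + h)/(-2191 + h))
u(-248, -920) - y(1396) = -248 - (1065 + 1396)/(-2191 + 1396) = -248 - 2461/(-795) = -248 - (-1)*2461/795 = -248 - 1*(-2461/795) = -248 + 2461/795 = -194699/795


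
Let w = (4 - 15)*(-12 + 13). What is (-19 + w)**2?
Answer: 900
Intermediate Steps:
w = -11 (w = -11*1 = -11)
(-19 + w)**2 = (-19 - 11)**2 = (-30)**2 = 900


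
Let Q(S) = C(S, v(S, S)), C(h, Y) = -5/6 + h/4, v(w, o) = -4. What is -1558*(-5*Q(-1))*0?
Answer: 0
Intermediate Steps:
C(h, Y) = -5/6 + h/4 (C(h, Y) = -5*1/6 + h*(1/4) = -5/6 + h/4)
Q(S) = -5/6 + S/4
-1558*(-5*Q(-1))*0 = -1558*(-5*(-5/6 + (1/4)*(-1)))*0 = -1558*(-5*(-5/6 - 1/4))*0 = -1558*(-5*(-13/12))*0 = -50635*0/6 = -1558*0 = 0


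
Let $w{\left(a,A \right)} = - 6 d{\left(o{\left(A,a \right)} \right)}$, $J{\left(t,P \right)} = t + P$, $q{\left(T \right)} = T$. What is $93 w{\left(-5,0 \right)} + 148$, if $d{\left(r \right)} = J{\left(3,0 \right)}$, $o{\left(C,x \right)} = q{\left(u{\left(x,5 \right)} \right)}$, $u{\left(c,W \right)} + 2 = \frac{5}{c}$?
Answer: $-1526$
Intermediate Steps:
$u{\left(c,W \right)} = -2 + \frac{5}{c}$
$o{\left(C,x \right)} = -2 + \frac{5}{x}$
$J{\left(t,P \right)} = P + t$
$d{\left(r \right)} = 3$ ($d{\left(r \right)} = 0 + 3 = 3$)
$w{\left(a,A \right)} = -18$ ($w{\left(a,A \right)} = \left(-6\right) 3 = -18$)
$93 w{\left(-5,0 \right)} + 148 = 93 \left(-18\right) + 148 = -1674 + 148 = -1526$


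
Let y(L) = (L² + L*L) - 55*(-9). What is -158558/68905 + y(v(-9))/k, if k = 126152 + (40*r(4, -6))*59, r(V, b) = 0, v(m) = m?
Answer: -19957138231/8692503560 ≈ -2.2959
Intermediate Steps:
y(L) = 495 + 2*L² (y(L) = (L² + L²) + 495 = 2*L² + 495 = 495 + 2*L²)
k = 126152 (k = 126152 + (40*0)*59 = 126152 + 0*59 = 126152 + 0 = 126152)
-158558/68905 + y(v(-9))/k = -158558/68905 + (495 + 2*(-9)²)/126152 = -158558*1/68905 + (495 + 2*81)*(1/126152) = -158558/68905 + (495 + 162)*(1/126152) = -158558/68905 + 657*(1/126152) = -158558/68905 + 657/126152 = -19957138231/8692503560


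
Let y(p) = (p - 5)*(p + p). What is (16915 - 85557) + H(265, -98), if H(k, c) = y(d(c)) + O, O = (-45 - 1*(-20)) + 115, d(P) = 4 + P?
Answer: -49940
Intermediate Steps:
y(p) = 2*p*(-5 + p) (y(p) = (-5 + p)*(2*p) = 2*p*(-5 + p))
O = 90 (O = (-45 + 20) + 115 = -25 + 115 = 90)
H(k, c) = 90 + 2*(-1 + c)*(4 + c) (H(k, c) = 2*(4 + c)*(-5 + (4 + c)) + 90 = 2*(4 + c)*(-1 + c) + 90 = 2*(-1 + c)*(4 + c) + 90 = 90 + 2*(-1 + c)*(4 + c))
(16915 - 85557) + H(265, -98) = (16915 - 85557) + (90 + 2*(-1 - 98)*(4 - 98)) = -68642 + (90 + 2*(-99)*(-94)) = -68642 + (90 + 18612) = -68642 + 18702 = -49940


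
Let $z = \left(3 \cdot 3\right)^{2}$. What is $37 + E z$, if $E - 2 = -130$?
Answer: $-10331$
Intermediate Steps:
$E = -128$ ($E = 2 - 130 = -128$)
$z = 81$ ($z = 9^{2} = 81$)
$37 + E z = 37 - 10368 = -10331$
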